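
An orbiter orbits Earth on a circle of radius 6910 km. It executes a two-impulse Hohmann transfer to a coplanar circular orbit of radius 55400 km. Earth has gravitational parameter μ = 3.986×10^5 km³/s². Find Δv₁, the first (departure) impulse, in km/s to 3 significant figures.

Δv₁ = 2.53 km/s

The Hohmann ellipse has a_t = (r₁ + r₂)/2 = 31155 km.
Circular speed at r = 6910 km: v_c = √(μ/r) = 7.5950 km/s.
Transfer-orbit speed at the same r (vis-viva, a = a_t): v_t = √[μ(2/r − 1/a_t)] = 10.128 km/s.
Δv₁ = |v_t − v_c| = |10.128 − 7.5950| = 2.533 km/s.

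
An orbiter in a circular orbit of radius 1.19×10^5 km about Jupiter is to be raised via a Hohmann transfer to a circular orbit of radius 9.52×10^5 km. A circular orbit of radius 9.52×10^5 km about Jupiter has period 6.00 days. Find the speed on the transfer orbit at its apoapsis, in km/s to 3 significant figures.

From Kepler's third law T² = 4π²r³/μ at r = 9.52×10^5 km, T = 6.00 days = 6.00 × 86400 s = 5.184×10^5 s: μ = 4π²r³/T² = 1.26748×10^8 km³/s².
Semi-major axis of the transfer orbit: a_t = (1.190×10^5 + 9.520×10^5)/2 = 5.355×10^5 km.
The apoapsis of the transfer ellipse is at r = 9.520×10^5 km.
Vis-viva: v = √[μ(2/r − 1/a_t)] = √[1.26748×10^8 × (2/9.520×10^5 − 1/5.355×10^5)] = 5.439 km/s.

v = 5.44 km/s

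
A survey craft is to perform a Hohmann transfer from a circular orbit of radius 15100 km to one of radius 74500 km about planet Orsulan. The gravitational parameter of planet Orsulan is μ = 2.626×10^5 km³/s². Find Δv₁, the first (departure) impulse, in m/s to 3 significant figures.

Δv₁ = 1210 m/s

Semi-major axis of the transfer orbit: a_t = (15100 + 74500)/2 = 44800 km.
Circular speed at r = 15100 km: v_c = √(μ/r) = 4.170219 km/s.
Vis-viva on the transfer ellipse at r = 15100 km gives v_t = √[μ(2/r − 1/a_t)] = 5.377718 km/s.
Δv₁ = |v_t − v_c| = |5.377718 − 4.170219| = 1.207 km/s.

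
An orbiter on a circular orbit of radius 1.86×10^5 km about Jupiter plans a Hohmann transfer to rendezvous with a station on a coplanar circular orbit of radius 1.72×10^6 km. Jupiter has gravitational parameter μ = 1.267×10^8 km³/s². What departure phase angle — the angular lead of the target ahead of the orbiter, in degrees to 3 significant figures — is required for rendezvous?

φ = 106°

The Hohmann ellipse has a_t = (r₁ + r₂)/2 = 9.530×10^5 km.
The half-period of the transfer ellipse is t = π√(a_t³/μ) = 2.5966×10^5 s.
Target angular speed ω₂ = √(μ/r₂³) = 4.9899×10^-6 rad/s.
Angle swept by the target during transfer: ω₂·t = 1.2957 rad = 74.24°.
The orbiter traverses 180° on the transfer ellipse, so the target must lead by 180° − 74.24° = 106°.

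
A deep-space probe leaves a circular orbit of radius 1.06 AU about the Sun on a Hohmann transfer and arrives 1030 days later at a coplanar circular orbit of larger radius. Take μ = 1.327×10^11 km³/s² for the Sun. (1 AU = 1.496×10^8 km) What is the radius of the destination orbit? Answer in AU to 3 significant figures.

In km: r₁ = 1.06 × 1.496×10^8 = 1.58576×10^8 km.
Transfer time t = 1030 days = 8.8992×10^7 s, and t = π√(a_t³/μ).
So a_t = (μ t²/π²)^(1/3) = (1.327×10^11 × (8.8992×10^7)² / π²)^(1/3) = 4.7398×10^8 km.
Since a_t = (r₁ + r₂)/2, r₂ = 2a_t − r₁ = 2×4.7398×10^8 − 1.58576×10^8 = 7.89384×10^8 km.
In AU: r₂ = 7.89384×10^8 / 1.496×10^8 = 5.28 AU.

r₂ = 5.28 AU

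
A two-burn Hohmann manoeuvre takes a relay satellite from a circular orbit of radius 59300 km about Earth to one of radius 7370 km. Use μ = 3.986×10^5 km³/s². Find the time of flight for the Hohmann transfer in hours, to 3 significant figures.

t = 8.41 hours

Semi-major axis of the transfer orbit: a_t = (59300 + 7370)/2 = 33335 km.
Transfer time t = π√(a_t³/μ) = π√((33335)³ / 3.986×10^5) = 30290 s.
Converting: 30290 s ÷ 3600 s/hour = 8.41 hours.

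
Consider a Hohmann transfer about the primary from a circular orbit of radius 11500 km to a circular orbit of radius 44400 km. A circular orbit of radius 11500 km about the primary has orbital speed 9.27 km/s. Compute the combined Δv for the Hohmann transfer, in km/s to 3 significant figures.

From the circular-orbit relation v² = μ/r at r = 11500 km: μ = v²r = (9.27)² × 11500 = 9.88228×10^5 km³/s².
Semi-major axis of the transfer orbit: a_t = (11500 + 44400)/2 = 27950 km.
At r₁ the circular-orbit speed is v₁ = √(μ/r₁) = 9.27000 km/s.
On the transfer ellipse at r₁, vis-viva gives v_p = √[μ(2/r₁ − 1/a_t)] = 11.6837 km/s.
First burn Δv₁ = |v_p − v₁| = 2.4137 km/s.
At r₂, v₂ = √(μ/r₂) = 4.7178 km/s.
Transfer-orbit speed at r₂: v_a = √[μ(2/r₂ − 1/a_t)] = 3.0262 km/s.
Second burn Δv₂ = |v₂ − v_a| = 1.6916 km/s.
Total Δv = Δv₁ + Δv₂ = 4.105 km/s.

Δv = 4.11 km/s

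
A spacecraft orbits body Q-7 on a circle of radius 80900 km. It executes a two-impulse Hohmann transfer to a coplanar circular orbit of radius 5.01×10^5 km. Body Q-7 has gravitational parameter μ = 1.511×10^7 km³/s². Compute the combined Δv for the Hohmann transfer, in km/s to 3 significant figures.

Δv = 6.86 km/s

Transfer-ellipse semi-major axis a_t = (r₁ + r₂)/2 = (80900 + 5.010×10^5)/2 = 2.9095×10^5 km.
At r₁ the circular-orbit speed is v₁ = √(μ/r₁) = 13.667 km/s.
Transfer-orbit speed at r₁ (v² = μ(2/r − 1/a)): v_p = √[μ(2/r₁ − 1/a_t)] = 17.934 km/s.
First burn Δv₁ = |v_p − v₁| = 4.267 km/s.
At r₂, v₂ = √(μ/r₂) = 5.492 km/s.
Transfer-orbit speed at r₂: v_a = √[μ(2/r₂ − 1/a_t)] = 2.896 km/s.
Second burn Δv₂ = |v₂ − v_a| = 2.596 km/s.
Δv = Δv₁ + Δv₂ = 4.267 + 2.596 = 6.863 km/s.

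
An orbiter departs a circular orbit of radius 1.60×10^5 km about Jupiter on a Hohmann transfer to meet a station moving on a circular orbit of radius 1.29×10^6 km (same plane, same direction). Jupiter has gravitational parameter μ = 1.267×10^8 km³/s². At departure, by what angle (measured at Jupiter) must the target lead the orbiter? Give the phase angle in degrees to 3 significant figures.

Transfer-ellipse semi-major axis a_t = (r₁ + r₂)/2 = (1.600×10^5 + 1.290×10^6)/2 = 7.250×10^5 km.
Transfer time t = π√(a_t³/μ) = 1.7229×10^5 s.
Target angular speed ω₂ = √(μ/r₂³) = 7.6825×10^-6 rad/s.
Angle swept by the target during transfer: ω₂·t = 1.3236 rad = 75.84°.
The orbiter traverses 180° on the transfer ellipse, so the target must lead by 180° − 75.84° = 104°.

φ = 104°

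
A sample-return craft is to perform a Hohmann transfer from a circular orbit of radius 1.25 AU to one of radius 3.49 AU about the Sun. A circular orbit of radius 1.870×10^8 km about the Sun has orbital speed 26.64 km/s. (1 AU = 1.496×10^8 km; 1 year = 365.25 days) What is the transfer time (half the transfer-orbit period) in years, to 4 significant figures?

t = 1.824 years

From the circular-orbit relation v² = μ/r at r = 1.870×10^8 km: μ = v²r = (26.64)² × 1.870×10^8 = 1.32712×10^11 km³/s².
In km: r₁ = 1.25 × 1.496×10^8 = 1.870×10^8 km; r₂ = 3.49 × 1.496×10^8 = 5.22104×10^8 km.
The Hohmann ellipse has a_t = (r₁ + r₂)/2 = 3.54552×10^8 km.
Half the transfer-orbit period gives t = π√(a_t³/μ) = 5.757×10^7 s.
Converting: 5.757×10^7 s ÷ 3.15576×10^7 s/year (365.25 × 86400) = 1.824 years.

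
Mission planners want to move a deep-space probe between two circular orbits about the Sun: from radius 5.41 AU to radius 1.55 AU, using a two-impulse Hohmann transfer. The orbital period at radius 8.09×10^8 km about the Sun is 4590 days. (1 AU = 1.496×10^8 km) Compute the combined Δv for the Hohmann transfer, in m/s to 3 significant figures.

Δv = 10200 m/s

From Kepler's third law T² = 4π²r³/μ at r = 8.09×10^8 km, T = 4590 days = 4590 × 86400 s = 3.96576×10^8 s: μ = 4π²r³/T² = 1.32908×10^11 km³/s².
In km: r₁ = 5.41 × 1.496×10^8 = 8.09336×10^8 km; r₂ = 1.55 × 1.496×10^8 = 2.3188×10^8 km.
The Hohmann ellipse has a_t = (r₁ + r₂)/2 = 5.20608×10^8 km.
Circular speed at r₁: v₁ = √(μ/r₁) = √(1.32908×10^11/8.09336×10^8) = 12.8148 km/s.
Transfer-orbit speed at r₁ (vis-viva equation): v_a = √[μ(2/r₁ − 1/a_t)] = 8.55240 km/s.
First burn Δv₁ = |v_a − v₁| = 4.262 km/s.
Circular speed at r₂: v₂ = √(μ/r₂) = 23.94 km/s.
Transfer-orbit speed at r₂: v_p = √[μ(2/r₂ − 1/a_t)] = 29.85 km/s.
Second burn Δv₂ = |v₂ − v_p| = 5.910 km/s.
Δv = Δv₁ + Δv₂ = 4.262 + 5.910 = 10.17 km/s.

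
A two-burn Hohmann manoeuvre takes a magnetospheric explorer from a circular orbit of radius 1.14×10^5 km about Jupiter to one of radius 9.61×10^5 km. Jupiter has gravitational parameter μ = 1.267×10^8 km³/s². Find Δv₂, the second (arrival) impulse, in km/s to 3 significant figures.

Δv₂ = 6.19 km/s

The Hohmann ellipse has a_t = (r₁ + r₂)/2 = 5.375×10^5 km.
On the circular orbit at r = 9.610×10^5 km, v_c = √(μ/r) = 11.482 km/s.
Transfer-orbit speed at the same r (vis-viva, a = a_t): v_t = √[μ(2/r − 1/a_t)] = 5.2880 km/s.
Δv₂ = |v_t − v_c| = |5.2880 − 11.482| = 6.194 km/s.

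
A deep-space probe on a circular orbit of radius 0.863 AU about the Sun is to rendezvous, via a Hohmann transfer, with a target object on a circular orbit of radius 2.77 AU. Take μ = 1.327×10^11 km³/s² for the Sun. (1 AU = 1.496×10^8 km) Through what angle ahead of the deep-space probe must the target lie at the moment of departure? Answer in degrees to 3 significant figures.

In km: r₁ = 0.863 × 1.496×10^8 = 1.291048×10^8 km; r₂ = 2.77 × 1.496×10^8 = 4.14392×10^8 km.
The Hohmann ellipse has a_t = (r₁ + r₂)/2 = 2.717484×10^8 km.
Transfer time t = π√(a_t³/μ) = 3.86336×10^7 s.
The target's mean motion on its circular orbit is ω₂ = √(μ/r₂³) = 4.31836×10^-8 rad/s.
Angle swept by the target during transfer: ω₂·t = 1.6683 rad = 95.59°.
The deep-space probe traverses 180° on the transfer ellipse, so the target must lead by 180° − 95.59° = 84.4°.

φ = 84.4°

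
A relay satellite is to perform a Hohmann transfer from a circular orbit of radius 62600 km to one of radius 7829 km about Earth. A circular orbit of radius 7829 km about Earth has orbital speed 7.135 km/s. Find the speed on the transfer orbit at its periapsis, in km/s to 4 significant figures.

v = 9.513 km/s

From the circular-orbit relation v² = μ/r at r = 7829 km: μ = v²r = (7.135)² × 7829 = 3.98560×10^5 km³/s².
Semi-major axis of the transfer orbit: a_t = (62600 + 7829)/2 = 35214.5 km.
At periapsis, r = 7829 km.
Vis-viva: v = √[μ(2/r − 1/a_t)] = √[3.98560×10^5 × (2/7829 − 1/35214.5)] = 9.513 km/s.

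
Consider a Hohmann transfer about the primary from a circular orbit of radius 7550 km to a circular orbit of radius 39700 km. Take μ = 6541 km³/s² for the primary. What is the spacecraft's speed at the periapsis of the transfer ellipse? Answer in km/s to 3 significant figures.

v = 1.21 km/s

Semi-major axis of the transfer orbit: a_t = (7550 + 39700)/2 = 23625 km.
At periapsis, r = 7550 km.
Vis-viva: v = √[μ(2/r − 1/a_t)] = √[6541 × (2/7550 − 1/23625)] = 1.207 km/s.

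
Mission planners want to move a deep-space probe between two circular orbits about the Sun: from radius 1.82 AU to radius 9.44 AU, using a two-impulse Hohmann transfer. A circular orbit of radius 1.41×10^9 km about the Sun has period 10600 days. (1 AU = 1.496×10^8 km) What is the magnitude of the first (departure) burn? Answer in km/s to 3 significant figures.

Δv₁ = 6.49 km/s

From Kepler's third law T² = 4π²r³/μ at r = 1.41×10^9 km, T = 10600 days = 10600 × 86400 s = 9.1584×10^8 s: μ = 4π²r³/T² = 1.31940×10^11 km³/s².
In km: r₁ = 1.82 × 1.496×10^8 = 2.72272×10^8 km; r₂ = 9.44 × 1.496×10^8 = 1.412224×10^9 km.
Transfer-ellipse semi-major axis a_t = (r₁ + r₂)/2 = (2.72272×10^8 + 1.412224×10^9)/2 = 8.42248×10^8 km.
Circular speed at r = 2.72272×10^8 km: v_c = √(μ/r) = 22.01342 km/s.
Vis-viva on the transfer ellipse at r = 2.72272×10^8 km gives v_t = √[μ(2/r − 1/a_t)] = 28.50488 km/s.
Δv₁ = |v_t − v_c| = |28.50488 − 22.01342| = 6.491 km/s.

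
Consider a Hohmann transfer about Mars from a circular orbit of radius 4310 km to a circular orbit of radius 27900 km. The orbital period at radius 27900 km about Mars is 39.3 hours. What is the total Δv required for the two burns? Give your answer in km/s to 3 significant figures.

Δv = 1.59 km/s

From Kepler's third law T² = 4π²r³/μ at r = 27900 km, T = 39.3 hours = 39.3 × 3600 s = 1.4148×10^5 s: μ = 4π²r³/T² = 42833.4 km³/s².
The Hohmann ellipse has a_t = (r₁ + r₂)/2 = 16105 km.
Circular speed at r₁: v₁ = √(μ/r₁) = √(42833.4/4310) = 3.1525 km/s.
Transfer-orbit speed at r₁ (vis-viva): v_p = √[μ(2/r₁ − 1/a_t)] = 4.1493 km/s.
First burn Δv₁ = |v_p − v₁| = 0.9968 km/s.
At r₂, v₂ = √(μ/r₂) = 1.2391 km/s.
Transfer-orbit speed at r₂: v_a = √[μ(2/r₂ − 1/a_t)] = 0.64098 km/s.
Second burn Δv₂ = |v₂ − v_a| = 0.5981 km/s.
Total Δv = Δv₁ + Δv₂ = 1.595 km/s.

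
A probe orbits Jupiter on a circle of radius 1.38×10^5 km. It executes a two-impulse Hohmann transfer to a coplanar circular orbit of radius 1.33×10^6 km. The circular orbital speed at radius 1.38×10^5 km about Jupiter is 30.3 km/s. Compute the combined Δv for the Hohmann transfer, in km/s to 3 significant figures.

Δv = 16.0 km/s

From the circular-orbit relation v² = μ/r at r = 1.38×10^5 km: μ = v²r = (30.3)² × 1.38×10^5 = 1.26696×10^8 km³/s².
Transfer-ellipse semi-major axis a_t = (r₁ + r₂)/2 = (1.380×10^5 + 1.330×10^6)/2 = 7.340×10^5 km.
At r₁ the circular-orbit speed is v₁ = √(μ/r₁) = 30.30000 km/s.
Transfer-orbit speed at r₁ (vis-viva equation): v_p = √[μ(2/r₁ − 1/a_t)] = 40.78687 km/s.
First burn Δv₁ = |v_p − v₁| = 10.48687 km/s.
Circular speed at r₂: v₂ = √(μ/r₂) = 9.7601468 km/s.
Transfer-orbit speed at r₂: v_a = √[μ(2/r₂ − 1/a_t)] = 4.2320215 km/s.
Second burn Δv₂ = |v₂ − v_a| = 5.528125 km/s.
Total Δv = Δv₁ + Δv₂ = 16.01 km/s.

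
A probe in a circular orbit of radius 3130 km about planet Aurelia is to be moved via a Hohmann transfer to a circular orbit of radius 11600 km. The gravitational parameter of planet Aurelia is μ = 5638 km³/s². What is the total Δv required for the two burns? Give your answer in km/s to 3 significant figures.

Δv = 0.585 km/s

Semi-major axis of the transfer orbit: a_t = (3130 + 11600)/2 = 7365 km.
At r₁ the circular-orbit speed is v₁ = √(μ/r₁) = 1.34212 km/s.
On the transfer ellipse at r₁, v² = μ(2/r − 1/a) gives v_p = √[μ(2/r₁ − 1/a_t)] = 1.68435 km/s.
First burn Δv₁ = |v_p − v₁| = 0.3422 km/s.
Circular speed at r₂: v₂ = √(μ/r₂) = 0.6972 km/s.
Transfer-orbit speed at r₂: v_a = √[μ(2/r₂ − 1/a_t)] = 0.4545 km/s.
Second burn Δv₂ = |v₂ − v_a| = 0.2427 km/s.
Δv = Δv₁ + Δv₂ = 0.3422 + 0.2427 = 0.5849 km/s.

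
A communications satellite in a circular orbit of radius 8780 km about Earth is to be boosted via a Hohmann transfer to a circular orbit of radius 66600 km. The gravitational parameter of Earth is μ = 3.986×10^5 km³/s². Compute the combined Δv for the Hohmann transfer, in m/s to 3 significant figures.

Δv = 3480 m/s

The Hohmann ellipse has a_t = (r₁ + r₂)/2 = 37690 km.
At r₁ the circular-orbit speed is v₁ = √(μ/r₁) = 6.73785 km/s.
Transfer-orbit speed at r₁ (vis-viva equation): v_p = √[μ(2/r₁ − 1/a_t)] = 8.95665 km/s.
First burn Δv₁ = |v_p − v₁| = 2.21880 km/s.
Circular speed at r₂: v₂ = √(μ/r₂) = 2.44642 km/s.
Transfer-orbit speed at r₂: v_a = √[μ(2/r₂ − 1/a_t)] = 1.18077 km/s.
Second burn Δv₂ = |v₂ − v_a| = 1.26565 km/s.
Δv = Δv₁ + Δv₂ = 2.21880 + 1.26565 = 3.484 km/s.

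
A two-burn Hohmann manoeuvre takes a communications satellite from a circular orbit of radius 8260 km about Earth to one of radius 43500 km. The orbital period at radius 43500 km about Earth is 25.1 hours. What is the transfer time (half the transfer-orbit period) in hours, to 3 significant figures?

From Kepler's third law T² = 4π²r³/μ at r = 43500 km, T = 25.1 hours = 25.1 × 3600 s = 90360 s: μ = 4π²r³/T² = 3.97993×10^5 km³/s².
Transfer-ellipse semi-major axis a_t = (r₁ + r₂)/2 = (8260 + 43500)/2 = 25880 km.
By Kepler's third law the transfer-orbit period is T = 2π√(a_t³/μ), so t = T/2 = 20730 s.
Converting: 20730 s ÷ 3600 s/hour = 5.76 hours.

t = 5.76 hours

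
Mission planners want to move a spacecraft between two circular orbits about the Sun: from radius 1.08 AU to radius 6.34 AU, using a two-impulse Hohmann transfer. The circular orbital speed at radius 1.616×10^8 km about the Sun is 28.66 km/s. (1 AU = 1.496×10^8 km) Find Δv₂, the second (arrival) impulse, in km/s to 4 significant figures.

Δv₂ = 5.447 km/s

From the circular-orbit relation v² = μ/r at r = 1.616×10^8 km: μ = v²r = (28.66)² × 1.616×10^8 = 1.32738×10^11 km³/s².
In km: r₁ = 1.08 × 1.496×10^8 = 1.61568×10^8 km; r₂ = 6.34 × 1.496×10^8 = 9.48464×10^8 km.
Transfer-ellipse semi-major axis a_t = (r₁ + r₂)/2 = (1.61568×10^8 + 9.48464×10^8)/2 = 5.55016×10^8 km.
On the circular orbit at r = 9.48464×10^8 km, v_c = √(μ/r) = 11.83 km/s.
Transfer-orbit speed at the same r (vis-viva, a = a_t): v_t = √[μ(2/r − 1/a_t)] = 6.383 km/s.
Δv₂ = |v_t − v_c| = |6.383 − 11.83| = 5.447 km/s.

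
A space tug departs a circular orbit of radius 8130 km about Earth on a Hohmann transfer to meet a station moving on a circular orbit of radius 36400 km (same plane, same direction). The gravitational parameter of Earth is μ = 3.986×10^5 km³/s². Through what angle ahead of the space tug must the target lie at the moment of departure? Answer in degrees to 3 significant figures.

The Hohmann ellipse has a_t = (r₁ + r₂)/2 = 22265 km.
The half-period of the transfer ellipse is t = π√(a_t³/μ) = 16532 s.
The target's mean motion on its circular orbit is ω₂ = √(μ/r₂³) = 9.0911×10^-5 rad/s.
Angle swept by the target during transfer: ω₂·t = 1.5029 rad = 86.11°.
The space tug traverses 180° on the transfer ellipse, so the target must lead by 180° − 86.11° = 93.9°.

φ = 93.9°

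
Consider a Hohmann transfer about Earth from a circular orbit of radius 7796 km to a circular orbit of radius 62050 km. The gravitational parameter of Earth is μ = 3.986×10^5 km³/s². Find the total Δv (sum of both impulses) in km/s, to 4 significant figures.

Δv = 3.718 km/s

Transfer-ellipse semi-major axis a_t = (r₁ + r₂)/2 = (7796 + 62050)/2 = 34923 km.
Circular speed at r₁: v₁ = √(μ/r₁) = √(3.986×10^5/7796) = 7.150 km/s.
Transfer-orbit speed at r₁ (vis-viva equation): v_p = √[μ(2/r₁ − 1/a_t)] = 9.531 km/s.
First burn Δv₁ = |v_p − v₁| = 2.381 km/s.
Circular speed at r₂: v₂ = √(μ/r₂) = 2.535 km/s.
Transfer-orbit speed at r₂: v_a = √[μ(2/r₂ − 1/a_t)] = 1.198 km/s.
Second burn Δv₂ = |v₂ − v_a| = 1.337 km/s.
Total Δv = Δv₁ + Δv₂ = 3.718 km/s.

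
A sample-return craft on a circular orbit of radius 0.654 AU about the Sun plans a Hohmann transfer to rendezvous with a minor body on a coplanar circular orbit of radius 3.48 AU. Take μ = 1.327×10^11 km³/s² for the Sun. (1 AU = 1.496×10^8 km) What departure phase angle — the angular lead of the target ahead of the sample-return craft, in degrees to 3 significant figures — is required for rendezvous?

In km: r₁ = 0.654 × 1.496×10^8 = 9.78384×10^7 km; r₂ = 3.48 × 1.496×10^8 = 5.20608×10^8 km.
Semi-major axis of the transfer orbit: a_t = (9.78384×10^7 + 5.20608×10^8)/2 = 3.092232×10^8 km.
The half-period of the transfer ellipse is t = π√(a_t³/μ) = 4.689×10^7 s.
The target's mean motion on its circular orbit is ω₂ = √(μ/r₂³) = 3.067×10^-8 rad/s.
Angle swept by the target during transfer: ω₂·t = 1.4381 rad = 82.40°.
Arrival is 180° from departure on the ellipse, so φ = 180° − 82.40° = 97.6°.

φ = 97.6°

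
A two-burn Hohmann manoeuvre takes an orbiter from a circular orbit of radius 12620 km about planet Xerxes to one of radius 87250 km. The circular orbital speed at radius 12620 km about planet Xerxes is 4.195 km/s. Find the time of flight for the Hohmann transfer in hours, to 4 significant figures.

t = 20.66 hours

From the circular-orbit relation v² = μ/r at r = 12620 km: μ = v²r = (4.195)² × 12620 = 2.22087×10^5 km³/s².
The Hohmann ellipse has a_t = (r₁ + r₂)/2 = 49935 km.
Half the transfer-orbit period gives t = π√(a_t³/μ) = 74390 s.
Converting: 74390 s ÷ 3600 s/hour = 20.66 hours.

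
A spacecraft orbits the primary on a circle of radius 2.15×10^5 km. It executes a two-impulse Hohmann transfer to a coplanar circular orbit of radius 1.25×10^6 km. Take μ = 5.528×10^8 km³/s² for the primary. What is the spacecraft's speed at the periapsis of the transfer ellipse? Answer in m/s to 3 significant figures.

Semi-major axis of the transfer orbit: a_t = (2.150×10^5 + 1.250×10^6)/2 = 7.325×10^5 km.
The periapsis of the transfer ellipse is at r = 2.150×10^5 km.
Vis-viva: v = √[μ(2/r − 1/a_t)] = √[5.528×10^8 × (2/2.150×10^5 − 1/7.325×10^5)] = 66.24 km/s.

v = 66200 m/s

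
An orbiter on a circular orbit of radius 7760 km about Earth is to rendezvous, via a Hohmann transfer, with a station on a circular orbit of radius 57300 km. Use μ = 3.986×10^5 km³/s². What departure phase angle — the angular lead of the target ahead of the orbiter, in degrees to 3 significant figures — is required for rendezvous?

φ = 103°

The Hohmann ellipse has a_t = (r₁ + r₂)/2 = 32530 km.
Transfer time t = π√(a_t³/μ) = 29194.9 s.
The target's mean motion on its circular orbit is ω₂ = √(μ/r₂³) = 4.60295×10^-5 rad/s.
Angle swept by the target during transfer: ω₂·t = 1.34383 rad = 77.00°.
Arrival is 180° from departure on the ellipse, so φ = 180° − 77.00° = 103°.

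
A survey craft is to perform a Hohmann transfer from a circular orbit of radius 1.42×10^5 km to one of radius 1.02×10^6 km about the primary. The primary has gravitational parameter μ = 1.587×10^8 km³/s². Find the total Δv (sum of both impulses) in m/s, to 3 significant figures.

Semi-major axis of the transfer orbit: a_t = (1.420×10^5 + 1.020×10^6)/2 = 5.810×10^5 km.
At r₁ the circular-orbit speed is v₁ = √(μ/r₁) = 33.431 km/s.
Transfer-orbit speed at r₁ (vis-viva equation): v_p = √[μ(2/r₁ − 1/a_t)] = 44.295 km/s.
First burn Δv₁ = |v_p − v₁| = 10.86 km/s.
At r₂, v₂ = √(μ/r₂) = 12.474 km/s.
Transfer-orbit speed at r₂: v_a = √[μ(2/r₂ − 1/a_t)] = 6.1666 km/s.
Second burn Δv₂ = |v₂ − v_a| = 6.307 km/s.
Total Δv = Δv₁ + Δv₂ = 17.17 km/s.

Δv = 17200 m/s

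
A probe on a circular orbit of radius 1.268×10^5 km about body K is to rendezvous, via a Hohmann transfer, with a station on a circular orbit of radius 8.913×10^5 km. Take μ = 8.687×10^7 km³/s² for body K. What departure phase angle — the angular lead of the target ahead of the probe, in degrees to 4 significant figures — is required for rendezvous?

The Hohmann ellipse has a_t = (r₁ + r₂)/2 = 5.0905×10^5 km.
The half-period of the transfer ellipse is t = π√(a_t³/μ) = 1.224×10^5 s.
Target angular speed ω₂ = √(μ/r₂³) = 1.108×10^-5 rad/s.
Angle swept by the target during transfer: ω₂·t = 1.356 rad = 77.69°.
Arrival is 180° from departure on the ellipse, so φ = 180° − 77.69° = 102.3°.

φ = 102.3°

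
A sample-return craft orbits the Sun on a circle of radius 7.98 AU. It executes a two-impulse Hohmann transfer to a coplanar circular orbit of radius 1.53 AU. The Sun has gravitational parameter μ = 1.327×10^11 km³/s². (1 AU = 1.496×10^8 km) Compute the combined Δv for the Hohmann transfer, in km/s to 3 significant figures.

In km: r₁ = 7.98 × 1.496×10^8 = 1.193808×10^9 km; r₂ = 1.53 × 1.496×10^8 = 2.28888×10^8 km.
Semi-major axis of the transfer orbit: a_t = (1.193808×10^9 + 2.28888×10^8)/2 = 7.11348×10^8 km.
Circular speed at r₁: v₁ = √(μ/r₁) = √(1.327×10^11/1.193808×10^9) = 10.5431 km/s.
On the transfer ellipse at r₁, vis-viva equation gives v_a = √[μ(2/r₁ − 1/a_t)] = 5.98052 km/s.
First burn Δv₁ = |v_a − v₁| = 4.563 km/s.
Circular speed at r₂: v₂ = √(μ/r₂) = 24.078 km/s.
Transfer-orbit speed at r₂: v_p = √[μ(2/r₂ − 1/a_t)] = 31.192 km/s.
Second burn Δv₂ = |v₂ − v_p| = 7.114 km/s.
Δv = Δv₁ + Δv₂ = 4.563 + 7.114 = 11.68 km/s.

Δv = 11.7 km/s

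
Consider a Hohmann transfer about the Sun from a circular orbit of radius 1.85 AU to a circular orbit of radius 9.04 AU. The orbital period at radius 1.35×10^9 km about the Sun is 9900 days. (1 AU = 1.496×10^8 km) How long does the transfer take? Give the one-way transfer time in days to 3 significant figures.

From Kepler's third law T² = 4π²r³/μ at r = 1.35×10^9 km, T = 9900 days = 9900 × 86400 s = 8.5536×10^8 s: μ = 4π²r³/T² = 1.32759×10^11 km³/s².
In km: r₁ = 1.85 × 1.496×10^8 = 2.7676×10^8 km; r₂ = 9.04 × 1.496×10^8 = 1.352384×10^9 km.
Transfer-ellipse semi-major axis a_t = (r₁ + r₂)/2 = (2.7676×10^8 + 1.352384×10^9)/2 = 8.14572×10^8 km.
By Kepler's third law the transfer-orbit period is T = 2π√(a_t³/μ), so t = T/2 = 2.005×10^8 s.
Converting: 2.005×10^8 s ÷ 86400 s/day = 2320 days.

t = 2320 days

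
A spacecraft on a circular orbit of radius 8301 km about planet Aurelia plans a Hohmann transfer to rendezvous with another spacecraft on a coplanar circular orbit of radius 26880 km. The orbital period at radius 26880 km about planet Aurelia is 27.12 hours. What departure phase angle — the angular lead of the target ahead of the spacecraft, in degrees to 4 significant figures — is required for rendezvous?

φ = 84.71°

From Kepler's third law T² = 4π²r³/μ at r = 26880 km, T = 27.12 hours = 27.12 × 3600 s = 97632 s: μ = 4π²r³/T² = 80438.4 km³/s².
Semi-major axis of the transfer orbit: a_t = (8301 + 26880)/2 = 17590.5 km.
Transfer time t = π√(a_t³/μ) = 25840 s.
Target angular speed ω₂ = √(μ/r₂³) = 6.436×10^-5 rad/s.
Angle swept by the target during transfer: ω₂·t = 1.6631 rad = 95.29°.
Arrival is 180° from departure on the ellipse, so φ = 180° − 95.29° = 84.71°.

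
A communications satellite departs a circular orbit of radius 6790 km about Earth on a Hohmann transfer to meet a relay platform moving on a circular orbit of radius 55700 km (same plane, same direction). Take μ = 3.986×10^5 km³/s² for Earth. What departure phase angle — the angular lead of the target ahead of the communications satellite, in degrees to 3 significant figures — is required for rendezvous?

φ = 104°

The Hohmann ellipse has a_t = (r₁ + r₂)/2 = 31245 km.
Transfer time t = π√(a_t³/μ) = 27480 s.
Target angular speed ω₂ = √(μ/r₂³) = 4.803×10^-5 rad/s.
Angle swept by the target during transfer: ω₂·t = 1.3199 rad = 75.62°.
Arrival is 180° from departure on the ellipse, so φ = 180° − 75.62° = 104°.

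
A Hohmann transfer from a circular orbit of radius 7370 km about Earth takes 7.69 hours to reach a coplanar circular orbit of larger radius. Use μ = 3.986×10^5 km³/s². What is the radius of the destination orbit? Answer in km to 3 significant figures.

r₂ = 55400 km

Transfer time t = 7.69 hours = 27684 s, and t = π√(a_t³/μ).
So a_t = (μ t²/π²)^(1/3) = (3.986×10^5 × (27684)² / π²)^(1/3) = 31398 km.
Since a_t = (r₁ + r₂)/2, r₂ = 2a_t − r₁ = 2×31398 − 7370 = 55426 km.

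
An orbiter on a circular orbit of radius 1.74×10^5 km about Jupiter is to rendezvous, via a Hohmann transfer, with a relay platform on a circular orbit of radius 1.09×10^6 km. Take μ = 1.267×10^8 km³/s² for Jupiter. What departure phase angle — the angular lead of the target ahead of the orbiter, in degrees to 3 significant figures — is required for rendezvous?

Transfer-ellipse semi-major axis a_t = (r₁ + r₂)/2 = (1.740×10^5 + 1.090×10^6)/2 = 6.320×10^5 km.
The half-period of the transfer ellipse is t = π√(a_t³/μ) = 1.402×10^5 s.
Target angular speed ω₂ = √(μ/r₂³) = 9.891×10^-6 rad/s.
Angle swept by the target during transfer: ω₂·t = 1.387 rad = 79.47°.
Arrival is 180° from departure on the ellipse, so φ = 180° − 79.47° = 101°.

φ = 101°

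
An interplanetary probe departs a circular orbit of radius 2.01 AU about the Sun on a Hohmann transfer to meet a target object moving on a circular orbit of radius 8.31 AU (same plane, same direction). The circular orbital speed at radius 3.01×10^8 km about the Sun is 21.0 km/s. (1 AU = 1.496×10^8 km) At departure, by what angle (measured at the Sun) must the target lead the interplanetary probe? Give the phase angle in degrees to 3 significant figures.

From the circular-orbit relation v² = μ/r at r = 3.01×10^8 km: μ = v²r = (21.0)² × 3.01×10^8 = 1.32741×10^11 km³/s².
In km: r₁ = 2.01 × 1.496×10^8 = 3.00696×10^8 km; r₂ = 8.31 × 1.496×10^8 = 1.243176×10^9 km.
Semi-major axis of the transfer orbit: a_t = (3.00696×10^8 + 1.243176×10^9)/2 = 7.71936×10^8 km.
The half-period of the transfer ellipse is t = π√(a_t³/μ) = 1.84935×10^8 s.
The target's mean motion on its circular orbit is ω₂ = √(μ/r₂³) = 8.31196×10^-9 rad/s.
Angle swept by the target during transfer: ω₂·t = 1.53717 rad = 88.07°.
The interplanetary probe traverses 180° on the transfer ellipse, so the target must lead by 180° − 88.07° = 91.9°.

φ = 91.9°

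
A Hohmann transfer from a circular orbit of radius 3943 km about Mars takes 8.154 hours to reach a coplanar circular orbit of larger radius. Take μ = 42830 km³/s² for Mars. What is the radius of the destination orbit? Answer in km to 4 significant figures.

r₂ = 27100 km

Transfer time t = 8.154 hours = 29354.4 s, and t = π√(a_t³/μ).
So a_t = (μ t²/π²)^(1/3) = (42830 × (29354.4)² / π²)^(1/3) = 15521 km.
Since a_t = (r₁ + r₂)/2, r₂ = 2a_t − r₁ = 2×15521 − 3943 = 27099 km.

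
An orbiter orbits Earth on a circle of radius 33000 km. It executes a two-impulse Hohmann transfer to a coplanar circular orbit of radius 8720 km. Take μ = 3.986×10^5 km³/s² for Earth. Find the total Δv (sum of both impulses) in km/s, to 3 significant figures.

Δv = 2.97 km/s

The Hohmann ellipse has a_t = (r₁ + r₂)/2 = 20860 km.
Circular speed at r₁: v₁ = √(μ/r₁) = √(3.986×10^5/33000) = 3.475 km/s.
On the transfer ellipse at r₁, v² = μ(2/r − 1/a) gives v_a = √[μ(2/r₁ − 1/a_t)] = 2.247 km/s.
First burn Δv₁ = |v_a − v₁| = 1.228 km/s.
At r₂, v₂ = √(μ/r₂) = 6.761 km/s.
Transfer-orbit speed at r₂: v_p = √[μ(2/r₂ − 1/a_t)] = 8.504 km/s.
Second burn Δv₂ = |v₂ − v_p| = 1.743 km/s.
Total Δv = Δv₁ + Δv₂ = 2.971 km/s.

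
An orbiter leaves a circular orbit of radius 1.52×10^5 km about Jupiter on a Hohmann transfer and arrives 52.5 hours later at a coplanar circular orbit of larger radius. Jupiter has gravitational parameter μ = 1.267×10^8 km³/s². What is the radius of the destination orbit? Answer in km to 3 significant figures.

r₂ = 1.39×10^6 km

Transfer time t = 52.5 hours = 1.890×10^5 s, and t = π√(a_t³/μ).
So a_t = (μ t²/π²)^(1/3) = (1.267×10^8 × (1.890×10^5)² / π²)^(1/3) = 7.7114×10^5 km.
Since a_t = (r₁ + r₂)/2, r₂ = 2a_t − r₁ = 2×7.7114×10^5 − 1.520×10^5 = 1.39028×10^6 km.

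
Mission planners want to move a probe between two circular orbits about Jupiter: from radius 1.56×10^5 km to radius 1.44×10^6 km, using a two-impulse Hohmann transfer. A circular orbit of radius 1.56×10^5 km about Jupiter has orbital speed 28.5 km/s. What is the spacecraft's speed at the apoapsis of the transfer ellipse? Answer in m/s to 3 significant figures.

From the circular-orbit relation v² = μ/r at r = 1.56×10^5 km: μ = v²r = (28.5)² × 1.56×10^5 = 1.26711×10^8 km³/s².
Semi-major axis of the transfer orbit: a_t = (1.560×10^5 + 1.440×10^6)/2 = 7.980×10^5 km.
The apoapsis of the transfer ellipse is at r = 1.440×10^6 km.
Vis-viva: v = √[μ(2/r − 1/a_t)] = √[1.26711×10^8 × (2/1.440×10^6 − 1/7.980×10^5)] = 4.148 km/s.

v = 4150 m/s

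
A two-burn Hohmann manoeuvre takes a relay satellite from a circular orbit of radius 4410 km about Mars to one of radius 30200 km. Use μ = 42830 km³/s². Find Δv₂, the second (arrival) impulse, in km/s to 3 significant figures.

Δv₂ = 0.590 km/s

Transfer-ellipse semi-major axis a_t = (r₁ + r₂)/2 = (4410 + 30200)/2 = 17305 km.
On the circular orbit at r = 30200 km, v_c = √(μ/r) = 1.1909 km/s.
Transfer-orbit speed at the same r (vis-viva, a = a_t): v_t = √[μ(2/r − 1/a_t)] = 0.60118 km/s.
Δv₂ = |v_t − v_c| = |0.60118 − 1.1909| = 0.5897 km/s.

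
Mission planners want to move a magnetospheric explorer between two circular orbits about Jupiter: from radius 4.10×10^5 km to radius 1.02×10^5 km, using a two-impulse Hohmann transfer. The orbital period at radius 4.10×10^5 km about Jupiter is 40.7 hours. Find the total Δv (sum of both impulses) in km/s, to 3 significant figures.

From Kepler's third law T² = 4π²r³/μ at r = 4.10×10^5 km, T = 40.7 hours = 40.7 × 3600 s = 1.4652×10^5 s: μ = 4π²r³/T² = 1.26741×10^8 km³/s².
The Hohmann ellipse has a_t = (r₁ + r₂)/2 = 2.560×10^5 km.
At r₁ the circular-orbit speed is v₁ = √(μ/r₁) = 17.582 km/s.
Transfer-orbit speed at r₁ (v² = μ(2/r − 1/a)): v_a = √[μ(2/r₁ − 1/a_t)] = 11.098 km/s.
First burn Δv₁ = |v_a − v₁| = 6.484 km/s.
At r₂, v₂ = √(μ/r₂) = 35.25 km/s.
Transfer-orbit speed at r₂: v_p = √[μ(2/r₂ − 1/a_t)] = 44.61 km/s.
Second burn Δv₂ = |v₂ − v_p| = 9.360 km/s.
Δv = Δv₁ + Δv₂ = 6.484 + 9.360 = 15.84 km/s.

Δv = 15.8 km/s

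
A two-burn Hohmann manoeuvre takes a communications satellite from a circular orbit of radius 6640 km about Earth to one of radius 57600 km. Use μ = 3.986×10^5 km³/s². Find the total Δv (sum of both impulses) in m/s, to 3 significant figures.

Δv = 4060 m/s

The Hohmann ellipse has a_t = (r₁ + r₂)/2 = 32120 km.
At r₁ the circular-orbit speed is v₁ = √(μ/r₁) = 7.74791 km/s.
Transfer-orbit speed at r₁ (vis-viva): v_p = √[μ(2/r₁ − 1/a_t)] = 10.3755 km/s.
First burn Δv₁ = |v_p − v₁| = 2.6276 km/s.
At r₂, v₂ = √(μ/r₂) = 2.63062 km/s.
Transfer-orbit speed at r₂: v_a = √[μ(2/r₂ − 1/a_t)] = 1.19606 km/s.
Second burn Δv₂ = |v₂ − v_a| = 1.4346 km/s.
Total Δv = Δv₁ + Δv₂ = 4.062 km/s.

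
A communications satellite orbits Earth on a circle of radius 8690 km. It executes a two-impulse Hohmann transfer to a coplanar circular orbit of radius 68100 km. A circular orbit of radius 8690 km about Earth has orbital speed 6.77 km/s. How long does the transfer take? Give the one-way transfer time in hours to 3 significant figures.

t = 10.4 hours

From the circular-orbit relation v² = μ/r at r = 8690 km: μ = v²r = (6.77)² × 8690 = 3.98288×10^5 km³/s².
Transfer-ellipse semi-major axis a_t = (r₁ + r₂)/2 = (8690 + 68100)/2 = 38395 km.
Half the transfer-orbit period gives t = π√(a_t³/μ) = 37450 s.
Converting: 37450 s ÷ 3600 s/hour = 10.4 hours.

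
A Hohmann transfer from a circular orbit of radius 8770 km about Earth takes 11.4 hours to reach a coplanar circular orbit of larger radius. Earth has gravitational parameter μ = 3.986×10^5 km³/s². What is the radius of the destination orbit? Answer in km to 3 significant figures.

Transfer time t = 11.4 hours = 41040 s, and t = π√(a_t³/μ).
So a_t = (μ t²/π²)^(1/3) = (3.986×10^5 × (41040)² / π²)^(1/3) = 40821 km.
Since a_t = (r₁ + r₂)/2, r₂ = 2a_t − r₁ = 2×40821 − 8770 = 72872 km.

r₂ = 72900 km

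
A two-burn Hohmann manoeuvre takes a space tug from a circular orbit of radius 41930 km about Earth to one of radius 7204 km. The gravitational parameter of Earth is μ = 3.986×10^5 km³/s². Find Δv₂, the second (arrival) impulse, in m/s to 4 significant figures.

Δv₂ = 2279 m/s

The Hohmann ellipse has a_t = (r₁ + r₂)/2 = 24567 km.
Circular speed at r = 7204 km: v_c = √(μ/r) = 7.4384 km/s.
Transfer-orbit speed at the same r (vis-viva, a = a_t): v_t = √[μ(2/r − 1/a_t)] = 9.7178 km/s.
Δv₂ = |v_t − v_c| = |9.7178 − 7.4384| = 2.279 km/s.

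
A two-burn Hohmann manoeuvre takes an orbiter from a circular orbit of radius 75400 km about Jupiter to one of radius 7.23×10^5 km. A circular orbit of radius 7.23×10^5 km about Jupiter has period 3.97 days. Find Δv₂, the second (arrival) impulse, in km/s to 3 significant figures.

Δv₂ = 7.49 km/s

From Kepler's third law T² = 4π²r³/μ at r = 7.23×10^5 km, T = 3.97 days = 3.97 × 86400 s = 3.43008×10^5 s: μ = 4π²r³/T² = 1.26814×10^8 km³/s².
Transfer-ellipse semi-major axis a_t = (r₁ + r₂)/2 = (75400 + 7.230×10^5)/2 = 3.992×10^5 km.
On the circular orbit at r = 7.230×10^5 km, v_c = √(μ/r) = 13.244 km/s.
Transfer-orbit speed at the same r (vis-viva, a = a_t): v_t = √[μ(2/r − 1/a_t)] = 5.7558 km/s.
Δv₂ = |v_t − v_c| = |5.7558 − 13.244| = 7.488 km/s.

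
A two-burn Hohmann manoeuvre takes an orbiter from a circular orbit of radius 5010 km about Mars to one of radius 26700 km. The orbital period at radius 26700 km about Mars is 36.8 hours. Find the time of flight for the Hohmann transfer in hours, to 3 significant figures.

t = 8.42 hours

From Kepler's third law T² = 4π²r³/μ at r = 26700 km, T = 36.8 hours = 36.8 × 3600 s = 1.3248×10^5 s: μ = 4π²r³/T² = 42814.7 km³/s².
Transfer-ellipse semi-major axis a_t = (r₁ + r₂)/2 = (5010 + 26700)/2 = 15855 km.
By Kepler's third law the transfer-orbit period is T = 2π√(a_t³/μ), so t = T/2 = 30310 s.
Converting: 30310 s ÷ 3600 s/hour = 8.42 hours.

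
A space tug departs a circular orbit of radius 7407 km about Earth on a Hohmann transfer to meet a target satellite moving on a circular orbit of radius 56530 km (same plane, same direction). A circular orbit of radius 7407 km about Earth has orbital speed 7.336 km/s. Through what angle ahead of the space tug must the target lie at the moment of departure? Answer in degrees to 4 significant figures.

φ = 103.5°

From the circular-orbit relation v² = μ/r at r = 7407 km: μ = v²r = (7.336)² × 7407 = 3.98622×10^5 km³/s².
Transfer-ellipse semi-major axis a_t = (r₁ + r₂)/2 = (7407 + 56530)/2 = 31968.5 km.
Transfer time t = π√(a_t³/μ) = 28442 s.
Target angular speed ω₂ = √(μ/r₂³) = 4.6974×10^-5 rad/s.
Angle swept by the target during transfer: ω₂·t = 1.33603 rad = 76.549°.
The space tug traverses 180° on the transfer ellipse, so the target must lead by 180° − 76.549° = 103.5°.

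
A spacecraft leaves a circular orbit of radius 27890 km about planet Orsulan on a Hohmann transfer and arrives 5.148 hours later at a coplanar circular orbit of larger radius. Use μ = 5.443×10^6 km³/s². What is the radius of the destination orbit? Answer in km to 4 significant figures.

Transfer time t = 5.148 hours = 18532.8 s, and t = π√(a_t³/μ).
So a_t = (μ t²/π²)^(1/3) = (5.443×10^6 × (18532.8)² / π²)^(1/3) = 57430 km.
Since a_t = (r₁ + r₂)/2, r₂ = 2a_t − r₁ = 2×57430 − 27890 = 86970 km.

r₂ = 86970 km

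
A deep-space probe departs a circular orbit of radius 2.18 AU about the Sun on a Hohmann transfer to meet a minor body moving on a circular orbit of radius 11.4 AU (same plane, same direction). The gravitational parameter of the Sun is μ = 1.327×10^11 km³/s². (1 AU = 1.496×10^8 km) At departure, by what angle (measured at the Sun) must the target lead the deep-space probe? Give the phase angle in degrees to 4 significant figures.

φ = 97.26°

In km: r₁ = 2.18 × 1.496×10^8 = 3.26128×10^8 km; r₂ = 11.4 × 1.496×10^8 = 1.70544×10^9 km.
The Hohmann ellipse has a_t = (r₁ + r₂)/2 = 1.015784×10^9 km.
The half-period of the transfer ellipse is t = π√(a_t³/μ) = 2.792×10^8 s.
The target's mean motion on its circular orbit is ω₂ = √(μ/r₂³) = 5.172×10^-9 rad/s.
Angle swept by the target during transfer: ω₂·t = 1.444 rad = 82.74°.
Arrival is 180° from departure on the ellipse, so φ = 180° − 82.74° = 97.26°.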